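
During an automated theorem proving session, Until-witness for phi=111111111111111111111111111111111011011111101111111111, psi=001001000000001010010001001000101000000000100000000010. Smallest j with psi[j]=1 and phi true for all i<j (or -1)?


(phi U psi) at 0: need smallest j with psi[j]=1 and phi[i]=1 for all i in [0,j).
Scan from step 0:
  step 0: phi=1, psi=0 -> continue
  step 1: phi=1, psi=0 -> continue
  step 2: psi=1 and phi held for [0,2) -> witness found
Witness step = 2

2


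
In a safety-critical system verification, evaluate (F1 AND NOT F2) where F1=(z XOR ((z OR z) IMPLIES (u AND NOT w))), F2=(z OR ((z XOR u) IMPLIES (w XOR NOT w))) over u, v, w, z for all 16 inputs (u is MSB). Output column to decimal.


F1 = (z XOR ((z OR z) IMPLIES (u AND NOT w)))
F2 = (z OR ((z XOR u) IMPLIES (w XOR NOT w)))
Counterexample to F1=>F2 is where F1=1 and F2=0.
Evaluate each row (bits = u,v,w,z, MSB first):
  row 0 [0000]: F1=1 F2=1 -> F1&~F2 -> 0
  row 1 [0001]: F1=1 F2=1 -> F1&~F2 -> 0
  row 2 [0010]: F1=1 F2=1 -> F1&~F2 -> 0
  row 3 [0011]: F1=1 F2=1 -> F1&~F2 -> 0
  row 4 [0100]: F1=1 F2=1 -> F1&~F2 -> 0
  row 5 [0101]: F1=1 F2=1 -> F1&~F2 -> 0
  row 6 [0110]: F1=1 F2=1 -> F1&~F2 -> 0
  row 7 [0111]: F1=1 F2=1 -> F1&~F2 -> 0
  row 8 [1000]: F1=1 F2=1 -> F1&~F2 -> 0
  row 9 [1001]: F1=0 F2=1 -> F1&~F2 -> 0
  row 10 [1010]: F1=1 F2=1 -> F1&~F2 -> 0
  row 11 [1011]: F1=1 F2=1 -> F1&~F2 -> 0
  row 12 [1100]: F1=1 F2=1 -> F1&~F2 -> 0
  row 13 [1101]: F1=0 F2=1 -> F1&~F2 -> 0
  row 14 [1110]: F1=1 F2=1 -> F1&~F2 -> 0
  row 15 [1111]: F1=1 F2=1 -> F1&~F2 -> 0
Full result column, 4 rows per line (u,v fixed per line; w,z runs 00..11 left to right):
  rows 0-3 [u,v=00]: 0000  = hex 0
  rows 4-7 [u,v=01]: 0000  = hex 0
  rows 8-11 [u,v=10]: 0000  = hex 0
  rows 12-15 [u,v=11]: 0000  = hex 0
Counterexample vector (row 0 .. row 15) = 0000000000000000
Output column grouped in 4s = 0000 0000 0000 0000 = 0x0000
Convert to decimal digit by digit (value = value*16 + digit):
  0 -> 0
  0*16 + 0 = 0
  0*16 + 0 = 0
  0*16 + 0 = 0
Decimal = 0

0


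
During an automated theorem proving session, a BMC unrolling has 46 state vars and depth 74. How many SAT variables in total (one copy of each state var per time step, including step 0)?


BMC unrolls to depth k, creating one copy of each state var for steps 0..k.
Step count = 74 + 1 = 75 (steps 0 through 74)
Vars per step = 46
Total = 46 * 75 = 3450

3450


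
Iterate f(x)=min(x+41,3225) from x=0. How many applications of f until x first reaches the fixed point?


Step 1: x=0, cap=3225, increment=41
Step 2: x grows by 41 each step until capped at 3225; fixed point is x=3225
Step 3: iterations = ceil(3225/41) = 79

79


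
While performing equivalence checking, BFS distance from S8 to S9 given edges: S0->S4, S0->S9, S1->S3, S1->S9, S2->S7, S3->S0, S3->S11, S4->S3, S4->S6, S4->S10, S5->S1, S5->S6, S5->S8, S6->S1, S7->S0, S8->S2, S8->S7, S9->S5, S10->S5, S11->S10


BFS layer-by-layer from S8:
  dist 0: {S8}
  dist 1: {S2, S7}
  dist 2: {S0}
  dist 3: {S4, S9}
  -> S9 reached at distance 3
Shortest path length = 3

3


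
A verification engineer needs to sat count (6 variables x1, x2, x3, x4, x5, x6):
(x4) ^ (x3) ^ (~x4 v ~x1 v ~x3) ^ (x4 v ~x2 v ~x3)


CNF with 4 clauses over 6 vars (64 assignments).
An assignment satisfies CNF iff every clause has >=1 true literal.
Check each row (bits = x1,x2,x3,x4,x5,x6; clause T/F shown):
  row 0 [000000]: clauses=FFTT -> 0
  row 1 [000001]: clauses=FFTT -> 0
  row 2 [000010]: clauses=FFTT -> 0
  row 3 [000011]: clauses=FFTT -> 0
  row 4 [000100]: clauses=TFTT -> 0
  (every remaining row is evaluated the same way; all 64 results are listed next)
Full result column, 8 rows per line (x1,x2,x3 fixed per line; x4,x5,x6 runs 000..111 left to right):
  rows 0-7 [x1,x2,x3=000]: 00000000  (ones: 0)
  rows 8-15 [x1,x2,x3=001]: 00001111  (ones: 4)
  rows 16-23 [x1,x2,x3=010]: 00000000  (ones: 0)
  rows 24-31 [x1,x2,x3=011]: 00001111  (ones: 4)
  rows 32-39 [x1,x2,x3=100]: 00000000  (ones: 0)
  rows 40-47 [x1,x2,x3=101]: 00000000  (ones: 0)
  rows 48-55 [x1,x2,x3=110]: 00000000  (ones: 0)
  rows 56-63 [x1,x2,x3=111]: 00000000  (ones: 0)
Satisfying assignments = 0+4+0+4+0+0+0+0 = 8

8


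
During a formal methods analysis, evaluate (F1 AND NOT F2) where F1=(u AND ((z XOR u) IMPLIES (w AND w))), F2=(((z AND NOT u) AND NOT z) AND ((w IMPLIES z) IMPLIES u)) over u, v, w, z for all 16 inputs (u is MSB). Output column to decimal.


F1 = (u AND ((z XOR u) IMPLIES (w AND w)))
F2 = (((z AND NOT u) AND NOT z) AND ((w IMPLIES z) IMPLIES u))
Counterexample to F1=>F2 is where F1=1 and F2=0.
Evaluate each row (bits = u,v,w,z, MSB first):
  row 0 [0000]: F1=0 F2=0 -> F1&~F2 -> 0
  row 1 [0001]: F1=0 F2=0 -> F1&~F2 -> 0
  row 2 [0010]: F1=0 F2=0 -> F1&~F2 -> 0
  row 3 [0011]: F1=0 F2=0 -> F1&~F2 -> 0
  row 4 [0100]: F1=0 F2=0 -> F1&~F2 -> 0
  row 5 [0101]: F1=0 F2=0 -> F1&~F2 -> 0
  row 6 [0110]: F1=0 F2=0 -> F1&~F2 -> 0
  row 7 [0111]: F1=0 F2=0 -> F1&~F2 -> 0
  row 8 [1000]: F1=0 F2=0 -> F1&~F2 -> 0
  row 9 [1001]: F1=1 F2=0 -> F1&~F2 -> 1
  row 10 [1010]: F1=1 F2=0 -> F1&~F2 -> 1
  row 11 [1011]: F1=1 F2=0 -> F1&~F2 -> 1
  row 12 [1100]: F1=0 F2=0 -> F1&~F2 -> 0
  row 13 [1101]: F1=1 F2=0 -> F1&~F2 -> 1
  row 14 [1110]: F1=1 F2=0 -> F1&~F2 -> 1
  row 15 [1111]: F1=1 F2=0 -> F1&~F2 -> 1
Full result column, 4 rows per line (u,v fixed per line; w,z runs 00..11 left to right):
  rows 0-3 [u,v=00]: 0000  = hex 0
  rows 4-7 [u,v=01]: 0000  = hex 0
  rows 8-11 [u,v=10]: 0111  = hex 7
  rows 12-15 [u,v=11]: 0111  = hex 7
Counterexample vector (row 0 .. row 15) = 0000000001110111
Output column grouped in 4s = 0000 0000 0111 0111 = 0x0077
Convert to decimal digit by digit (value = value*16 + digit):
  0 -> 0
  0*16 + 0 = 0
  0*16 + 7 = 7
  7*16 + 7 = 119
Decimal = 119

119


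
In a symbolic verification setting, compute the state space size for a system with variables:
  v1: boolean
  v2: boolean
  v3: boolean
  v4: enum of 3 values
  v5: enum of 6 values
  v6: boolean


State space = product of domain sizes of all variables.
Domain sizes:
  v1 (boolean): 2
  v2 (boolean): 2
  v3 (boolean): 2
  v4 (enum of 3 values): 3
  v5 (enum of 6 values): 6
  v6 (boolean): 2
Product = 2 * 2 * 2 * 3 * 6 * 2 = 288

288


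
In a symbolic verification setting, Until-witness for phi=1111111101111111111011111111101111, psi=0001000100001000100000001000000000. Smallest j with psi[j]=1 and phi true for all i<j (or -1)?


(phi U psi) at 0: need smallest j with psi[j]=1 and phi[i]=1 for all i in [0,j).
Scan from step 0:
  step 0: phi=1, psi=0 -> continue
  step 1: phi=1, psi=0 -> continue
  step 2: phi=1, psi=0 -> continue
  step 3: psi=1 and phi held for [0,3) -> witness found
Witness step = 3

3


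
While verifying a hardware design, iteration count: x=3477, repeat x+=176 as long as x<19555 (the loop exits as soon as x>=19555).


Step 1: x goes from 3477 toward 19555 by 176; the body runs while x<19555, so iterations = ceil((bound-start)/step)
Step 2: Distance=16078
Step 3: ceil(16078/176)=92

92


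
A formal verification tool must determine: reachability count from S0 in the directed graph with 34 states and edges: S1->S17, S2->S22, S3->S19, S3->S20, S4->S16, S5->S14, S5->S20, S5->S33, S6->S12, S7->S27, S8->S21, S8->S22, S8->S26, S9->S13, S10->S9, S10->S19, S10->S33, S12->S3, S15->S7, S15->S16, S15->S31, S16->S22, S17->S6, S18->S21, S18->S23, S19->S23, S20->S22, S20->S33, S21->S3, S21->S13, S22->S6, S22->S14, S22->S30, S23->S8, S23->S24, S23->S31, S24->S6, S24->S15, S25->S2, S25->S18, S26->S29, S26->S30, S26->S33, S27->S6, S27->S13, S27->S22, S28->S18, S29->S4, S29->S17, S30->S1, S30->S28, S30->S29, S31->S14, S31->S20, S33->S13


BFS from S0:
  layer 0: {S0}
Reachable set: {S0}
Count = 1

1


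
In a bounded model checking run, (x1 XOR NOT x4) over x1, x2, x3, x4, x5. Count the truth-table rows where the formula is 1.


Formula: (x1 XOR NOT x4) over 5 vars (32 rows)
Evaluate each row (x1, x2, x3, x4, x5 as bits, MSB first):
  row 0 [00000]: (0 XOR NOT 0) -> 1
  row 1 [00001]: (0 XOR NOT 0) -> 1
  row 2 [00010]: (0 XOR NOT 1) -> 0
  row 3 [00011]: (0 XOR NOT 1) -> 0
  row 4 [00100]: (0 XOR NOT 0) -> 1
  row 5 [00101]: (0 XOR NOT 0) -> 1
  row 6 [00110]: (0 XOR NOT 1) -> 0
  row 7 [00111]: (0 XOR NOT 1) -> 0
  row 8 [01000]: (0 XOR NOT 0) -> 1
  row 9 [01001]: (0 XOR NOT 0) -> 1
  row 10 [01010]: (0 XOR NOT 1) -> 0
  row 11 [01011]: (0 XOR NOT 1) -> 0
  row 12 [01100]: (0 XOR NOT 0) -> 1
  row 13 [01101]: (0 XOR NOT 0) -> 1
  row 14 [01110]: (0 XOR NOT 1) -> 0
  row 15 [01111]: (0 XOR NOT 1) -> 0
  row 16 [10000]: (1 XOR NOT 0) -> 0
  row 17 [10001]: (1 XOR NOT 0) -> 0
  row 18 [10010]: (1 XOR NOT 1) -> 1
  row 19 [10011]: (1 XOR NOT 1) -> 1
  row 20 [10100]: (1 XOR NOT 0) -> 0
  row 21 [10101]: (1 XOR NOT 0) -> 0
  row 22 [10110]: (1 XOR NOT 1) -> 1
  row 23 [10111]: (1 XOR NOT 1) -> 1
  row 24 [11000]: (1 XOR NOT 0) -> 0
  row 25 [11001]: (1 XOR NOT 0) -> 0
  row 26 [11010]: (1 XOR NOT 1) -> 1
  row 27 [11011]: (1 XOR NOT 1) -> 1
  row 28 [11100]: (1 XOR NOT 0) -> 0
  row 29 [11101]: (1 XOR NOT 0) -> 0
  row 30 [11110]: (1 XOR NOT 1) -> 1
  row 31 [11111]: (1 XOR NOT 1) -> 1
Full result column, 8 rows per line (x1,x2 fixed per line; x3,x4,x5 runs 000..111 left to right):
  rows 0-7 [x1,x2=00]: 11001100  (ones: 4)
  rows 8-15 [x1,x2=01]: 11001100  (ones: 4)
  rows 16-23 [x1,x2=10]: 00110011  (ones: 4)
  rows 24-31 [x1,x2=11]: 00110011  (ones: 4)
Count of 1-rows = 4+4+4+4 = 16

16


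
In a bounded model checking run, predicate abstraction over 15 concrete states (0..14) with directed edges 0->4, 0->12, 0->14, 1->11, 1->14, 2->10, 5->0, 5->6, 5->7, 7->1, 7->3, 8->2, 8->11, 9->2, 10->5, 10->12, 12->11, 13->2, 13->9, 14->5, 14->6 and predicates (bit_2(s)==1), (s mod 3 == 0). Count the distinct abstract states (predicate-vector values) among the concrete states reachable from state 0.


BFS from 0:
Concrete reachable: {0, 1, 3, 4, 5, 6, 7, 11, 12, 14}
Abstract via predicates (bit_2(s)==1), (s mod 3 == 0):
  (0,0) <- {1, 11}
  (0,1) <- {0, 3}
  (1,0) <- {4, 5, 7, 14}
  (1,1) <- {6, 12}
Distinct abstract states = 4

4


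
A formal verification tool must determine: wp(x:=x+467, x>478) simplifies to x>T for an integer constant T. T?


Formula: wp(x:=E, P) = P[E/x] (substitute E for x in postcondition)
Step 1: Postcondition: x>478
Step 2: Substitute x+467 for x: x+467>478
Step 3: Solve for x: x > 478-467 = 11

11


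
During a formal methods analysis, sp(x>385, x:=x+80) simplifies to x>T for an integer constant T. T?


Formula: sp(P, x:=E) = exists old_x. (x = E[old_x/x]) AND P[old_x/x] (old_x is the value of x before the assignment; eliminate old_x by solving x = E[old_x/x] for old_x)
Step 1: Precondition P: x>385, i.e. old_x > 385
Step 2: Assignment gives x = old_x + 80, so old_x = x - 80
Step 3: Substitute into P: x - 80 > 385
Step 4: Simplify: x > 385+80 = 465

465


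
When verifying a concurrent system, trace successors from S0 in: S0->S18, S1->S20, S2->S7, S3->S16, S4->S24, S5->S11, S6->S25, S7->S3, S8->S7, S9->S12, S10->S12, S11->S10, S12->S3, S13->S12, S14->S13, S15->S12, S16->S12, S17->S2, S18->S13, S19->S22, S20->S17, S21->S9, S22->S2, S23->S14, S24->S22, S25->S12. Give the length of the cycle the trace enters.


Trace from S0 until a state repeats:
  S0 -> S18 -> S13 -> S12 -> S3 -> S16 -> S12
S12 first seen at step 3, revisited at step 6.
Cycle length = 6 - 3 = 3

3


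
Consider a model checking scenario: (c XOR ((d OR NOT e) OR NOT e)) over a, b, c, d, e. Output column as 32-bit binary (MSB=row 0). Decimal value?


Formula: (c XOR ((d OR NOT e) OR NOT e)) over a, b, c, d, e (32 rows)
Evaluate each row (bits = a,b,c,d,e, MSB first):
  row 0 [00000]: (0 XOR ((0 OR NOT 0) OR NOT 0)) -> 1
  row 1 [00001]: (0 XOR ((0 OR NOT 1) OR NOT 1)) -> 0
  row 2 [00010]: (0 XOR ((1 OR NOT 0) OR NOT 0)) -> 1
  row 3 [00011]: (0 XOR ((1 OR NOT 1) OR NOT 1)) -> 1
  row 4 [00100]: (1 XOR ((0 OR NOT 0) OR NOT 0)) -> 0
  row 5 [00101]: (1 XOR ((0 OR NOT 1) OR NOT 1)) -> 1
  row 6 [00110]: (1 XOR ((1 OR NOT 0) OR NOT 0)) -> 0
  row 7 [00111]: (1 XOR ((1 OR NOT 1) OR NOT 1)) -> 0
  row 8 [01000]: (0 XOR ((0 OR NOT 0) OR NOT 0)) -> 1
  row 9 [01001]: (0 XOR ((0 OR NOT 1) OR NOT 1)) -> 0
  row 10 [01010]: (0 XOR ((1 OR NOT 0) OR NOT 0)) -> 1
  row 11 [01011]: (0 XOR ((1 OR NOT 1) OR NOT 1)) -> 1
  row 12 [01100]: (1 XOR ((0 OR NOT 0) OR NOT 0)) -> 0
  row 13 [01101]: (1 XOR ((0 OR NOT 1) OR NOT 1)) -> 1
  row 14 [01110]: (1 XOR ((1 OR NOT 0) OR NOT 0)) -> 0
  row 15 [01111]: (1 XOR ((1 OR NOT 1) OR NOT 1)) -> 0
  row 16 [10000]: (0 XOR ((0 OR NOT 0) OR NOT 0)) -> 1
  row 17 [10001]: (0 XOR ((0 OR NOT 1) OR NOT 1)) -> 0
  row 18 [10010]: (0 XOR ((1 OR NOT 0) OR NOT 0)) -> 1
  row 19 [10011]: (0 XOR ((1 OR NOT 1) OR NOT 1)) -> 1
  row 20 [10100]: (1 XOR ((0 OR NOT 0) OR NOT 0)) -> 0
  row 21 [10101]: (1 XOR ((0 OR NOT 1) OR NOT 1)) -> 1
  row 22 [10110]: (1 XOR ((1 OR NOT 0) OR NOT 0)) -> 0
  row 23 [10111]: (1 XOR ((1 OR NOT 1) OR NOT 1)) -> 0
  row 24 [11000]: (0 XOR ((0 OR NOT 0) OR NOT 0)) -> 1
  row 25 [11001]: (0 XOR ((0 OR NOT 1) OR NOT 1)) -> 0
  row 26 [11010]: (0 XOR ((1 OR NOT 0) OR NOT 0)) -> 1
  row 27 [11011]: (0 XOR ((1 OR NOT 1) OR NOT 1)) -> 1
  row 28 [11100]: (1 XOR ((0 OR NOT 0) OR NOT 0)) -> 0
  row 29 [11101]: (1 XOR ((0 OR NOT 1) OR NOT 1)) -> 1
  row 30 [11110]: (1 XOR ((1 OR NOT 0) OR NOT 0)) -> 0
  row 31 [11111]: (1 XOR ((1 OR NOT 1) OR NOT 1)) -> 0
Full result column, 4 rows per line (a,b,c fixed per line; d,e runs 00..11 left to right):
  rows 0-3 [a,b,c=000]: 1011  = hex B
  rows 4-7 [a,b,c=001]: 0100  = hex 4
  rows 8-11 [a,b,c=010]: 1011  = hex B
  rows 12-15 [a,b,c=011]: 0100  = hex 4
  rows 16-19 [a,b,c=100]: 1011  = hex B
  rows 20-23 [a,b,c=101]: 0100  = hex 4
  rows 24-27 [a,b,c=110]: 1011  = hex B
  rows 28-31 [a,b,c=111]: 0100  = hex 4
Output column (row 0 .. row 31) = 10110100101101001011010010110100
Output column grouped in 4s = 1011 0100 1011 0100 1011 0100 1011 0100 = 0xB4B4B4B4
Convert to decimal digit by digit (value = value*16 + digit):
  B -> 11
  11*16 + 4 = 180
  180*16 + 11 (B) = 2891
  2891*16 + 4 = 46260
  46260*16 + 11 (B) = 740171
  740171*16 + 4 = 11842740
  11842740*16 + 11 (B) = 189483851
  189483851*16 + 4 = 3031741620
Decimal = 3031741620

3031741620


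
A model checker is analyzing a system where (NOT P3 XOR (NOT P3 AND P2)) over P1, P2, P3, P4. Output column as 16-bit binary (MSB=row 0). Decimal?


Formula: (NOT P3 XOR (NOT P3 AND P2)) over P1, P2, P3, P4 (16 rows)
Evaluate each row (bits = P1,P2,P3,P4, MSB first):
  row 0 [0000]: (NOT 0 XOR (NOT 0 AND 0)) -> 1
  row 1 [0001]: (NOT 0 XOR (NOT 0 AND 0)) -> 1
  row 2 [0010]: (NOT 1 XOR (NOT 1 AND 0)) -> 0
  row 3 [0011]: (NOT 1 XOR (NOT 1 AND 0)) -> 0
  row 4 [0100]: (NOT 0 XOR (NOT 0 AND 1)) -> 0
  row 5 [0101]: (NOT 0 XOR (NOT 0 AND 1)) -> 0
  row 6 [0110]: (NOT 1 XOR (NOT 1 AND 1)) -> 0
  row 7 [0111]: (NOT 1 XOR (NOT 1 AND 1)) -> 0
  row 8 [1000]: (NOT 0 XOR (NOT 0 AND 0)) -> 1
  row 9 [1001]: (NOT 0 XOR (NOT 0 AND 0)) -> 1
  row 10 [1010]: (NOT 1 XOR (NOT 1 AND 0)) -> 0
  row 11 [1011]: (NOT 1 XOR (NOT 1 AND 0)) -> 0
  row 12 [1100]: (NOT 0 XOR (NOT 0 AND 1)) -> 0
  row 13 [1101]: (NOT 0 XOR (NOT 0 AND 1)) -> 0
  row 14 [1110]: (NOT 1 XOR (NOT 1 AND 1)) -> 0
  row 15 [1111]: (NOT 1 XOR (NOT 1 AND 1)) -> 0
Full result column, 4 rows per line (P1,P2 fixed per line; P3,P4 runs 00..11 left to right):
  rows 0-3 [P1,P2=00]: 1100  = hex C
  rows 4-7 [P1,P2=01]: 0000  = hex 0
  rows 8-11 [P1,P2=10]: 1100  = hex C
  rows 12-15 [P1,P2=11]: 0000  = hex 0
Output column (row 0 .. row 15) = 1100000011000000
Output column grouped in 4s = 1100 0000 1100 0000 = 0xC0C0
Convert to decimal digit by digit (value = value*16 + digit):
  C -> 12
  12*16 + 0 = 192
  192*16 + 12 (C) = 3084
  3084*16 + 0 = 49344
Decimal = 49344

49344


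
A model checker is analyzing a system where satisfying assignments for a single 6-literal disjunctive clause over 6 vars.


Step 1: Total=2^6=64
Step 2: Unsat when all 6 false: 2^0=1
Step 3: Sat=64-1=63

63


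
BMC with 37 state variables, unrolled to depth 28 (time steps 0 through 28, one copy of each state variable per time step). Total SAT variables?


BMC unrolls to depth k, creating one copy of each state var for steps 0..k.
Step count = 28 + 1 = 29 (steps 0 through 28)
Vars per step = 37
Total = 37 * 29 = 1073

1073


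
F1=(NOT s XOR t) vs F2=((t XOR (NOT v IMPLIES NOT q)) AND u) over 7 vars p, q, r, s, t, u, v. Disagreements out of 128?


F1 = (NOT s XOR t)
F2 = ((t XOR (NOT v IMPLIES NOT q)) AND u)
Evaluate both on each of 128 rows (bits = p,q,r,s,t,u,v):
  row 0 [0000000]: F1=1 F2=0 (differ) -> 1
  row 1 [0000001]: F1=1 F2=0 (differ) -> 1
  row 2 [0000010]: F1=1 F2=1 -> 0
  row 3 [0000011]: F1=1 F2=1 -> 0
  row 4 [0000100]: F1=0 F2=0 -> 0
  (every remaining row is evaluated the same way; all 128 results are listed next)
Full result column, 8 rows per line (p,q,r,s fixed per line; t,u,v runs 000..111 left to right):
  rows 0-7 [p,q,r,s=0000]: 11000000  (ones: 2)
  rows 8-15 [p,q,r,s=0001]: 00111111  (ones: 6)
  rows 16-23 [p,q,r,s=0010]: 11000000  (ones: 2)
  rows 24-31 [p,q,r,s=0011]: 00111111  (ones: 6)
  rows 32-39 [p,q,r,s=0100]: 11100010  (ones: 4)
  rows 40-47 [p,q,r,s=0101]: 00011101  (ones: 4)
  rows 48-55 [p,q,r,s=0110]: 11100010  (ones: 4)
  rows 56-63 [p,q,r,s=0111]: 00011101  (ones: 4)
  rows 64-71 [p,q,r,s=1000]: 11000000  (ones: 2)
  rows 72-79 [p,q,r,s=1001]: 00111111  (ones: 6)
  rows 80-87 [p,q,r,s=1010]: 11000000  (ones: 2)
  rows 88-95 [p,q,r,s=1011]: 00111111  (ones: 6)
  rows 96-103 [p,q,r,s=1100]: 11100010  (ones: 4)
  rows 104-111 [p,q,r,s=1101]: 00011101  (ones: 4)
  rows 112-119 [p,q,r,s=1110]: 11100010  (ones: 4)
  rows 120-127 [p,q,r,s=1111]: 00011101  (ones: 4)
Disagreements = 2+6+2+6+4+4+4+4+2+6+2+6+4+4+4+4 = 64

64


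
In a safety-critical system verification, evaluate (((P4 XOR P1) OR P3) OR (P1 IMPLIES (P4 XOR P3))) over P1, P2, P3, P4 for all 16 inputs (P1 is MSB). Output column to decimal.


Formula: (((P4 XOR P1) OR P3) OR (P1 IMPLIES (P4 XOR P3))) over P1, P2, P3, P4 (16 rows)
Evaluate each row (bits = P1,P2,P3,P4, MSB first):
  row 0 [0000]: (((0 XOR 0) OR 0) OR (0 IMPLIES (0 XOR 0))) -> 1
  row 1 [0001]: (((1 XOR 0) OR 0) OR (0 IMPLIES (1 XOR 0))) -> 1
  row 2 [0010]: (((0 XOR 0) OR 1) OR (0 IMPLIES (0 XOR 1))) -> 1
  row 3 [0011]: (((1 XOR 0) OR 1) OR (0 IMPLIES (1 XOR 1))) -> 1
  row 4 [0100]: (((0 XOR 0) OR 0) OR (0 IMPLIES (0 XOR 0))) -> 1
  row 5 [0101]: (((1 XOR 0) OR 0) OR (0 IMPLIES (1 XOR 0))) -> 1
  row 6 [0110]: (((0 XOR 0) OR 1) OR (0 IMPLIES (0 XOR 1))) -> 1
  row 7 [0111]: (((1 XOR 0) OR 1) OR (0 IMPLIES (1 XOR 1))) -> 1
  row 8 [1000]: (((0 XOR 1) OR 0) OR (1 IMPLIES (0 XOR 0))) -> 1
  row 9 [1001]: (((1 XOR 1) OR 0) OR (1 IMPLIES (1 XOR 0))) -> 1
  row 10 [1010]: (((0 XOR 1) OR 1) OR (1 IMPLIES (0 XOR 1))) -> 1
  row 11 [1011]: (((1 XOR 1) OR 1) OR (1 IMPLIES (1 XOR 1))) -> 1
  row 12 [1100]: (((0 XOR 1) OR 0) OR (1 IMPLIES (0 XOR 0))) -> 1
  row 13 [1101]: (((1 XOR 1) OR 0) OR (1 IMPLIES (1 XOR 0))) -> 1
  row 14 [1110]: (((0 XOR 1) OR 1) OR (1 IMPLIES (0 XOR 1))) -> 1
  row 15 [1111]: (((1 XOR 1) OR 1) OR (1 IMPLIES (1 XOR 1))) -> 1
Full result column, 4 rows per line (P1,P2 fixed per line; P3,P4 runs 00..11 left to right):
  rows 0-3 [P1,P2=00]: 1111  = hex F
  rows 4-7 [P1,P2=01]: 1111  = hex F
  rows 8-11 [P1,P2=10]: 1111  = hex F
  rows 12-15 [P1,P2=11]: 1111  = hex F
Output column (row 0 .. row 15) = 1111111111111111
Output column grouped in 4s = 1111 1111 1111 1111 = 0xFFFF
Convert to decimal digit by digit (value = value*16 + digit):
  F -> 15
  15*16 + 15 (F) = 255
  255*16 + 15 (F) = 4095
  4095*16 + 15 (F) = 65535
Decimal = 65535

65535


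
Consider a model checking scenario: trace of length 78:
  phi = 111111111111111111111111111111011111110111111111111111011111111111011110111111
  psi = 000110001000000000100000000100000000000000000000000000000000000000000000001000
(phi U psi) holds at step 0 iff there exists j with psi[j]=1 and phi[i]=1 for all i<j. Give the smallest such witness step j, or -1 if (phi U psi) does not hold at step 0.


(phi U psi) at 0: need smallest j with psi[j]=1 and phi[i]=1 for all i in [0,j).
Scan from step 0:
  step 0: phi=1, psi=0 -> continue
  step 1: phi=1, psi=0 -> continue
  step 2: phi=1, psi=0 -> continue
  step 3: psi=1 and phi held for [0,3) -> witness found
Witness step = 3

3


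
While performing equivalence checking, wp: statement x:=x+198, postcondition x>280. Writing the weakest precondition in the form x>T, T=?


Formula: wp(x:=E, P) = P[E/x] (substitute E for x in postcondition)
Step 1: Postcondition: x>280
Step 2: Substitute x+198 for x: x+198>280
Step 3: Solve for x: x > 280-198 = 82

82


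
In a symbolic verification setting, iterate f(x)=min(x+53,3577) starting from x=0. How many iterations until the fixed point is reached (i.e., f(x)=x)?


Step 1: x=0, cap=3577, increment=53
Step 2: x grows by 53 each step until capped at 3577; fixed point is x=3577
Step 3: iterations = ceil(3577/53) = 68

68


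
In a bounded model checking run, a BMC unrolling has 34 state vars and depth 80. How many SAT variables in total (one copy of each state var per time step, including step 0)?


BMC unrolls to depth k, creating one copy of each state var for steps 0..k.
Step count = 80 + 1 = 81 (steps 0 through 80)
Vars per step = 34
Total = 34 * 81 = 2754

2754


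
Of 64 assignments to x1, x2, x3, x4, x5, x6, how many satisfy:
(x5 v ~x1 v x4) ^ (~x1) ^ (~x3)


CNF with 3 clauses over 6 vars (64 assignments).
An assignment satisfies CNF iff every clause has >=1 true literal.
Check each row (bits = x1,x2,x3,x4,x5,x6; clause T/F shown):
  row 0 [000000]: clauses=TTT -> 1
  row 1 [000001]: clauses=TTT -> 1
  row 2 [000010]: clauses=TTT -> 1
  row 3 [000011]: clauses=TTT -> 1
  row 4 [000100]: clauses=TTT -> 1
  (every remaining row is evaluated the same way; all 64 results are listed next)
Full result column, 8 rows per line (x1,x2,x3 fixed per line; x4,x5,x6 runs 000..111 left to right):
  rows 0-7 [x1,x2,x3=000]: 11111111  (ones: 8)
  rows 8-15 [x1,x2,x3=001]: 00000000  (ones: 0)
  rows 16-23 [x1,x2,x3=010]: 11111111  (ones: 8)
  rows 24-31 [x1,x2,x3=011]: 00000000  (ones: 0)
  rows 32-39 [x1,x2,x3=100]: 00000000  (ones: 0)
  rows 40-47 [x1,x2,x3=101]: 00000000  (ones: 0)
  rows 48-55 [x1,x2,x3=110]: 00000000  (ones: 0)
  rows 56-63 [x1,x2,x3=111]: 00000000  (ones: 0)
Satisfying assignments = 8+0+8+0+0+0+0+0 = 16

16


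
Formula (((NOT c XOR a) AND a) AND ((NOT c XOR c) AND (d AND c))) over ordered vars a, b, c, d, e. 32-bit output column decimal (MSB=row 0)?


Formula: (((NOT c XOR a) AND a) AND ((NOT c XOR c) AND (d AND c))) over a, b, c, d, e (32 rows)
Evaluate each row (bits = a,b,c,d,e, MSB first):
  row 0 [00000]: (((NOT 0 XOR 0) AND 0) AND ((NOT 0 XOR 0) AND (0 AND 0))) -> 0
  row 1 [00001]: (((NOT 0 XOR 0) AND 0) AND ((NOT 0 XOR 0) AND (0 AND 0))) -> 0
  row 2 [00010]: (((NOT 0 XOR 0) AND 0) AND ((NOT 0 XOR 0) AND (1 AND 0))) -> 0
  row 3 [00011]: (((NOT 0 XOR 0) AND 0) AND ((NOT 0 XOR 0) AND (1 AND 0))) -> 0
  row 4 [00100]: (((NOT 1 XOR 0) AND 0) AND ((NOT 1 XOR 1) AND (0 AND 1))) -> 0
  row 5 [00101]: (((NOT 1 XOR 0) AND 0) AND ((NOT 1 XOR 1) AND (0 AND 1))) -> 0
  row 6 [00110]: (((NOT 1 XOR 0) AND 0) AND ((NOT 1 XOR 1) AND (1 AND 1))) -> 0
  row 7 [00111]: (((NOT 1 XOR 0) AND 0) AND ((NOT 1 XOR 1) AND (1 AND 1))) -> 0
  row 8 [01000]: (((NOT 0 XOR 0) AND 0) AND ((NOT 0 XOR 0) AND (0 AND 0))) -> 0
  row 9 [01001]: (((NOT 0 XOR 0) AND 0) AND ((NOT 0 XOR 0) AND (0 AND 0))) -> 0
  row 10 [01010]: (((NOT 0 XOR 0) AND 0) AND ((NOT 0 XOR 0) AND (1 AND 0))) -> 0
  row 11 [01011]: (((NOT 0 XOR 0) AND 0) AND ((NOT 0 XOR 0) AND (1 AND 0))) -> 0
  row 12 [01100]: (((NOT 1 XOR 0) AND 0) AND ((NOT 1 XOR 1) AND (0 AND 1))) -> 0
  row 13 [01101]: (((NOT 1 XOR 0) AND 0) AND ((NOT 1 XOR 1) AND (0 AND 1))) -> 0
  row 14 [01110]: (((NOT 1 XOR 0) AND 0) AND ((NOT 1 XOR 1) AND (1 AND 1))) -> 0
  row 15 [01111]: (((NOT 1 XOR 0) AND 0) AND ((NOT 1 XOR 1) AND (1 AND 1))) -> 0
  row 16 [10000]: (((NOT 0 XOR 1) AND 1) AND ((NOT 0 XOR 0) AND (0 AND 0))) -> 0
  row 17 [10001]: (((NOT 0 XOR 1) AND 1) AND ((NOT 0 XOR 0) AND (0 AND 0))) -> 0
  row 18 [10010]: (((NOT 0 XOR 1) AND 1) AND ((NOT 0 XOR 0) AND (1 AND 0))) -> 0
  row 19 [10011]: (((NOT 0 XOR 1) AND 1) AND ((NOT 0 XOR 0) AND (1 AND 0))) -> 0
  row 20 [10100]: (((NOT 1 XOR 1) AND 1) AND ((NOT 1 XOR 1) AND (0 AND 1))) -> 0
  row 21 [10101]: (((NOT 1 XOR 1) AND 1) AND ((NOT 1 XOR 1) AND (0 AND 1))) -> 0
  row 22 [10110]: (((NOT 1 XOR 1) AND 1) AND ((NOT 1 XOR 1) AND (1 AND 1))) -> 1
  row 23 [10111]: (((NOT 1 XOR 1) AND 1) AND ((NOT 1 XOR 1) AND (1 AND 1))) -> 1
  row 24 [11000]: (((NOT 0 XOR 1) AND 1) AND ((NOT 0 XOR 0) AND (0 AND 0))) -> 0
  row 25 [11001]: (((NOT 0 XOR 1) AND 1) AND ((NOT 0 XOR 0) AND (0 AND 0))) -> 0
  row 26 [11010]: (((NOT 0 XOR 1) AND 1) AND ((NOT 0 XOR 0) AND (1 AND 0))) -> 0
  row 27 [11011]: (((NOT 0 XOR 1) AND 1) AND ((NOT 0 XOR 0) AND (1 AND 0))) -> 0
  row 28 [11100]: (((NOT 1 XOR 1) AND 1) AND ((NOT 1 XOR 1) AND (0 AND 1))) -> 0
  row 29 [11101]: (((NOT 1 XOR 1) AND 1) AND ((NOT 1 XOR 1) AND (0 AND 1))) -> 0
  row 30 [11110]: (((NOT 1 XOR 1) AND 1) AND ((NOT 1 XOR 1) AND (1 AND 1))) -> 1
  row 31 [11111]: (((NOT 1 XOR 1) AND 1) AND ((NOT 1 XOR 1) AND (1 AND 1))) -> 1
Full result column, 4 rows per line (a,b,c fixed per line; d,e runs 00..11 left to right):
  rows 0-3 [a,b,c=000]: 0000  = hex 0
  rows 4-7 [a,b,c=001]: 0000  = hex 0
  rows 8-11 [a,b,c=010]: 0000  = hex 0
  rows 12-15 [a,b,c=011]: 0000  = hex 0
  rows 16-19 [a,b,c=100]: 0000  = hex 0
  rows 20-23 [a,b,c=101]: 0011  = hex 3
  rows 24-27 [a,b,c=110]: 0000  = hex 0
  rows 28-31 [a,b,c=111]: 0011  = hex 3
Output column (row 0 .. row 31) = 00000000000000000000001100000011
Output column grouped in 4s = 0000 0000 0000 0000 0000 0011 0000 0011 = 0x00000303
Convert to decimal digit by digit (value = value*16 + digit):
  0 -> 0
  0*16 + 0 = 0
  0*16 + 0 = 0
  0*16 + 0 = 0
  0*16 + 0 = 0
  0*16 + 3 = 3
  3*16 + 0 = 48
  48*16 + 3 = 771
Decimal = 771

771


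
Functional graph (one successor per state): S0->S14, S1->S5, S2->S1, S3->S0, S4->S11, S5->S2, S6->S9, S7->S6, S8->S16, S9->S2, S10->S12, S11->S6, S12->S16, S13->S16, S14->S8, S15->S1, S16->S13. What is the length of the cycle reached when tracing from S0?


Trace from S0 until a state repeats:
  S0 -> S14 -> S8 -> S16 -> S13 -> S16
S16 first seen at step 3, revisited at step 5.
Cycle length = 5 - 3 = 2

2


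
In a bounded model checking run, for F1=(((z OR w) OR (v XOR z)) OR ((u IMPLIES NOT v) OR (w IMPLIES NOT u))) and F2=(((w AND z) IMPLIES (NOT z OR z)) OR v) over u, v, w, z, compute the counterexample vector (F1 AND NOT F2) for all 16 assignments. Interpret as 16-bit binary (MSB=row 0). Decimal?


F1 = (((z OR w) OR (v XOR z)) OR ((u IMPLIES NOT v) OR (w IMPLIES NOT u)))
F2 = (((w AND z) IMPLIES (NOT z OR z)) OR v)
Counterexample to F1=>F2 is where F1=1 and F2=0.
Evaluate each row (bits = u,v,w,z, MSB first):
  row 0 [0000]: F1=1 F2=1 -> F1&~F2 -> 0
  row 1 [0001]: F1=1 F2=1 -> F1&~F2 -> 0
  row 2 [0010]: F1=1 F2=1 -> F1&~F2 -> 0
  row 3 [0011]: F1=1 F2=1 -> F1&~F2 -> 0
  row 4 [0100]: F1=1 F2=1 -> F1&~F2 -> 0
  row 5 [0101]: F1=1 F2=1 -> F1&~F2 -> 0
  row 6 [0110]: F1=1 F2=1 -> F1&~F2 -> 0
  row 7 [0111]: F1=1 F2=1 -> F1&~F2 -> 0
  row 8 [1000]: F1=1 F2=1 -> F1&~F2 -> 0
  row 9 [1001]: F1=1 F2=1 -> F1&~F2 -> 0
  row 10 [1010]: F1=1 F2=1 -> F1&~F2 -> 0
  row 11 [1011]: F1=1 F2=1 -> F1&~F2 -> 0
  row 12 [1100]: F1=1 F2=1 -> F1&~F2 -> 0
  row 13 [1101]: F1=1 F2=1 -> F1&~F2 -> 0
  row 14 [1110]: F1=1 F2=1 -> F1&~F2 -> 0
  row 15 [1111]: F1=1 F2=1 -> F1&~F2 -> 0
Full result column, 4 rows per line (u,v fixed per line; w,z runs 00..11 left to right):
  rows 0-3 [u,v=00]: 0000  = hex 0
  rows 4-7 [u,v=01]: 0000  = hex 0
  rows 8-11 [u,v=10]: 0000  = hex 0
  rows 12-15 [u,v=11]: 0000  = hex 0
Counterexample vector (row 0 .. row 15) = 0000000000000000
Output column grouped in 4s = 0000 0000 0000 0000 = 0x0000
Convert to decimal digit by digit (value = value*16 + digit):
  0 -> 0
  0*16 + 0 = 0
  0*16 + 0 = 0
  0*16 + 0 = 0
Decimal = 0

0


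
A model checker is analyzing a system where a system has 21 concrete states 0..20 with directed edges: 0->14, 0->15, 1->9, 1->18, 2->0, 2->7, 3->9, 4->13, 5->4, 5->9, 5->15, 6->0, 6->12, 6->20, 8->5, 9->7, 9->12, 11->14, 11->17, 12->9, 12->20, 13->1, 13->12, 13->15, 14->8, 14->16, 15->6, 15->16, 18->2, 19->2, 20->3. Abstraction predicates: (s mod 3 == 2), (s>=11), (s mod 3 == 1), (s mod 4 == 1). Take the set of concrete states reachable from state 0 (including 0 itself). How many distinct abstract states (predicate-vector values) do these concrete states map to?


BFS from 0:
Concrete reachable: {0, 1, 2, 3, 4, 5, 6, 7, 8, 9, 12, 13, 14, 15, 16, 18, 20}
Abstract via predicates (s mod 3 == 2), (s>=11), (s mod 3 == 1), (s mod 4 == 1):
  (0,0,0,0) <- {0, 3, 6}
  (0,0,0,1) <- {9}
  (0,0,1,0) <- {4, 7}
  (0,0,1,1) <- {1}
  (0,1,0,0) <- {12, 15, 18}
  (0,1,1,0) <- {16}
  (0,1,1,1) <- {13}
  (1,0,0,0) <- {2, 8}
  (1,0,0,1) <- {5}
  (1,1,0,0) <- {14, 20}
Distinct abstract states = 10

10


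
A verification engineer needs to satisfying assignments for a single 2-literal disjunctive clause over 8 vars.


Step 1: Total=2^8=256
Step 2: Unsat when all 2 false: 2^6=64
Step 3: Sat=256-64=192

192


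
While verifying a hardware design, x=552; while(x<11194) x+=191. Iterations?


Step 1: x goes from 552 toward 11194 by 191; the body runs while x<11194, so iterations = ceil((bound-start)/step)
Step 2: Distance=10642
Step 3: ceil(10642/191)=56

56


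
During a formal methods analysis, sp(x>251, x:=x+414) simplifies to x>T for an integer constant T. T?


Formula: sp(P, x:=E) = exists old_x. (x = E[old_x/x]) AND P[old_x/x] (old_x is the value of x before the assignment; eliminate old_x by solving x = E[old_x/x] for old_x)
Step 1: Precondition P: x>251, i.e. old_x > 251
Step 2: Assignment gives x = old_x + 414, so old_x = x - 414
Step 3: Substitute into P: x - 414 > 251
Step 4: Simplify: x > 251+414 = 665

665


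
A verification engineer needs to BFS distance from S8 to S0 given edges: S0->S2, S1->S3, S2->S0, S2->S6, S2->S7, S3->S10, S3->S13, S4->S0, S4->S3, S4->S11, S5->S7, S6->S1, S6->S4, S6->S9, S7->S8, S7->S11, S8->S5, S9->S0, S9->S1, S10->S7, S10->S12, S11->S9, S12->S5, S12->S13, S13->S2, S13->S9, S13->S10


BFS layer-by-layer from S8:
  dist 0: {S8}
  dist 1: {S5}
  dist 2: {S7}
  dist 3: {S11}
  dist 4: {S9}
  dist 5: {S0, S1}
  -> S0 reached at distance 5
Shortest path length = 5

5


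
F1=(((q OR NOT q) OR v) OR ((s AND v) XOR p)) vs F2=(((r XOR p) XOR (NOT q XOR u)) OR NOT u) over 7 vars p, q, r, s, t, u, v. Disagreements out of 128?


F1 = (((q OR NOT q) OR v) OR ((s AND v) XOR p))
F2 = (((r XOR p) XOR (NOT q XOR u)) OR NOT u)
Evaluate both on each of 128 rows (bits = p,q,r,s,t,u,v):
  row 0 [0000000]: F1=1 F2=1 -> 0
  row 1 [0000001]: F1=1 F2=1 -> 0
  row 2 [0000010]: F1=1 F2=0 (differ) -> 1
  row 3 [0000011]: F1=1 F2=0 (differ) -> 1
  row 4 [0000100]: F1=1 F2=1 -> 0
  (every remaining row is evaluated the same way; all 128 results are listed next)
Full result column, 8 rows per line (p,q,r,s fixed per line; t,u,v runs 000..111 left to right):
  rows 0-7 [p,q,r,s=0000]: 00110011  (ones: 4)
  rows 8-15 [p,q,r,s=0001]: 00110011  (ones: 4)
  rows 16-23 [p,q,r,s=0010]: 00000000  (ones: 0)
  rows 24-31 [p,q,r,s=0011]: 00000000  (ones: 0)
  rows 32-39 [p,q,r,s=0100]: 00000000  (ones: 0)
  rows 40-47 [p,q,r,s=0101]: 00000000  (ones: 0)
  rows 48-55 [p,q,r,s=0110]: 00110011  (ones: 4)
  rows 56-63 [p,q,r,s=0111]: 00110011  (ones: 4)
  rows 64-71 [p,q,r,s=1000]: 00000000  (ones: 0)
  rows 72-79 [p,q,r,s=1001]: 00000000  (ones: 0)
  rows 80-87 [p,q,r,s=1010]: 00110011  (ones: 4)
  rows 88-95 [p,q,r,s=1011]: 00110011  (ones: 4)
  rows 96-103 [p,q,r,s=1100]: 00110011  (ones: 4)
  rows 104-111 [p,q,r,s=1101]: 00110011  (ones: 4)
  rows 112-119 [p,q,r,s=1110]: 00000000  (ones: 0)
  rows 120-127 [p,q,r,s=1111]: 00000000  (ones: 0)
Disagreements = 4+4+0+0+0+0+4+4+0+0+4+4+4+4+0+0 = 32

32


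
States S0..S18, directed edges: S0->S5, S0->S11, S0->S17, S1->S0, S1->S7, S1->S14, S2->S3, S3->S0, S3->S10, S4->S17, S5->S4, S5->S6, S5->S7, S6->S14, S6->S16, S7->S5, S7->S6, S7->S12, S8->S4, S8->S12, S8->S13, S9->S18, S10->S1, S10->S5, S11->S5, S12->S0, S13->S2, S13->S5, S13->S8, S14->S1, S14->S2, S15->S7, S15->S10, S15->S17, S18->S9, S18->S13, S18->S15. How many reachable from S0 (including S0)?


BFS from S0:
  layer 0: {S0}
  layer 1: {S5, S11, S17}
  layer 2: {S4, S6, S7}
  layer 3: {S12, S14, S16}
  layer 4: {S1, S2}
  layer 5: {S3}
  layer 6: {S10}
Reachable set: {S0, S1, S2, S3, S4, S5, S6, S7, S10, S11, S12, S14, S16, S17}
Count = 14

14


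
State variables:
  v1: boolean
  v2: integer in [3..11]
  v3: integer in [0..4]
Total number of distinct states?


State space = product of domain sizes of all variables.
Domain sizes:
  v1 (boolean): 2
  v2 (integer in [3..11]): 9
  v3 (integer in [0..4]): 5
Product = 2 * 9 * 5 = 90

90


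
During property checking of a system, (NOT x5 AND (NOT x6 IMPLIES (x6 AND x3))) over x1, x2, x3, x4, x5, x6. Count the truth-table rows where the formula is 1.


Formula: (NOT x5 AND (NOT x6 IMPLIES (x6 AND x3))) over 6 vars (64 rows)
Evaluate each row (x1, x2, x3, x4, x5, x6 as bits, MSB first):
  row 0 [000000]: (NOT 0 AND (NOT 0 IMPLIES (0 AND 0))) -> 0
  row 1 [000001]: (NOT 0 AND (NOT 1 IMPLIES (1 AND 0))) -> 1
  row 2 [000010]: (NOT 1 AND (NOT 0 IMPLIES (0 AND 0))) -> 0
  row 3 [000011]: (NOT 1 AND (NOT 1 IMPLIES (1 AND 0))) -> 0
  row 4 [000100]: (NOT 0 AND (NOT 0 IMPLIES (0 AND 0))) -> 0
  (every remaining row is evaluated the same way; all 64 results are listed next)
Full result column, 8 rows per line (x1,x2,x3 fixed per line; x4,x5,x6 runs 000..111 left to right):
  rows 0-7 [x1,x2,x3=000]: 01000100  (ones: 2)
  rows 8-15 [x1,x2,x3=001]: 01000100  (ones: 2)
  rows 16-23 [x1,x2,x3=010]: 01000100  (ones: 2)
  rows 24-31 [x1,x2,x3=011]: 01000100  (ones: 2)
  rows 32-39 [x1,x2,x3=100]: 01000100  (ones: 2)
  rows 40-47 [x1,x2,x3=101]: 01000100  (ones: 2)
  rows 48-55 [x1,x2,x3=110]: 01000100  (ones: 2)
  rows 56-63 [x1,x2,x3=111]: 01000100  (ones: 2)
Count of 1-rows = 2+2+2+2+2+2+2+2 = 16

16


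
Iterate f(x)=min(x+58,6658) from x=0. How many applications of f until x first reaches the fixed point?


Step 1: x=0, cap=6658, increment=58
Step 2: x grows by 58 each step until capped at 6658; fixed point is x=6658
Step 3: iterations = ceil(6658/58) = 115

115


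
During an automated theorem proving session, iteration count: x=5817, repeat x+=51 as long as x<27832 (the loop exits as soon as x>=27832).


Step 1: x goes from 5817 toward 27832 by 51; the body runs while x<27832, so iterations = ceil((bound-start)/step)
Step 2: Distance=22015
Step 3: ceil(22015/51)=432

432


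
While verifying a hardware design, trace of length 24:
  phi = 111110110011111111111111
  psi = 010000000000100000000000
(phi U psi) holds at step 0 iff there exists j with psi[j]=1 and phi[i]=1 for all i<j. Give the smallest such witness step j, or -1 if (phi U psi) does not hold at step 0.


(phi U psi) at 0: need smallest j with psi[j]=1 and phi[i]=1 for all i in [0,j).
Scan from step 0:
  step 0: phi=1, psi=0 -> continue
  step 1: psi=1 and phi held for [0,1) -> witness found
Witness step = 1

1


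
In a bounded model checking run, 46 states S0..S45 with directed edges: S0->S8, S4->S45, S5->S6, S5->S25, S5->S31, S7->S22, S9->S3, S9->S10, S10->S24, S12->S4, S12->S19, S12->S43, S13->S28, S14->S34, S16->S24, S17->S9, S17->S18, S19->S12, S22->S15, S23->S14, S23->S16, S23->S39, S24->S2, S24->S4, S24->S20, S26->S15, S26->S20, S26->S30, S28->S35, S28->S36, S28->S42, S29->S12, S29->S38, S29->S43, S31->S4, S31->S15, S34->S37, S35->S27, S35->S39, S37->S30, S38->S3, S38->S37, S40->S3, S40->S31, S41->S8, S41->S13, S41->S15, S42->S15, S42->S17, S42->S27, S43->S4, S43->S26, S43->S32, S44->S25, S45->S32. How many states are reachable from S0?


BFS from S0:
  layer 0: {S0}
  layer 1: {S8}
Reachable set: {S0, S8}
Count = 2

2


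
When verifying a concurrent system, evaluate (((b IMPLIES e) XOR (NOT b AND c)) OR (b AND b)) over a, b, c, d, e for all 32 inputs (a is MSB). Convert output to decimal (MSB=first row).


Formula: (((b IMPLIES e) XOR (NOT b AND c)) OR (b AND b)) over a, b, c, d, e (32 rows)
Evaluate each row (bits = a,b,c,d,e, MSB first):
  row 0 [00000]: (((0 IMPLIES 0) XOR (NOT 0 AND 0)) OR (0 AND 0)) -> 1
  row 1 [00001]: (((0 IMPLIES 1) XOR (NOT 0 AND 0)) OR (0 AND 0)) -> 1
  row 2 [00010]: (((0 IMPLIES 0) XOR (NOT 0 AND 0)) OR (0 AND 0)) -> 1
  row 3 [00011]: (((0 IMPLIES 1) XOR (NOT 0 AND 0)) OR (0 AND 0)) -> 1
  row 4 [00100]: (((0 IMPLIES 0) XOR (NOT 0 AND 1)) OR (0 AND 0)) -> 0
  row 5 [00101]: (((0 IMPLIES 1) XOR (NOT 0 AND 1)) OR (0 AND 0)) -> 0
  row 6 [00110]: (((0 IMPLIES 0) XOR (NOT 0 AND 1)) OR (0 AND 0)) -> 0
  row 7 [00111]: (((0 IMPLIES 1) XOR (NOT 0 AND 1)) OR (0 AND 0)) -> 0
  row 8 [01000]: (((1 IMPLIES 0) XOR (NOT 1 AND 0)) OR (1 AND 1)) -> 1
  row 9 [01001]: (((1 IMPLIES 1) XOR (NOT 1 AND 0)) OR (1 AND 1)) -> 1
  row 10 [01010]: (((1 IMPLIES 0) XOR (NOT 1 AND 0)) OR (1 AND 1)) -> 1
  row 11 [01011]: (((1 IMPLIES 1) XOR (NOT 1 AND 0)) OR (1 AND 1)) -> 1
  row 12 [01100]: (((1 IMPLIES 0) XOR (NOT 1 AND 1)) OR (1 AND 1)) -> 1
  row 13 [01101]: (((1 IMPLIES 1) XOR (NOT 1 AND 1)) OR (1 AND 1)) -> 1
  row 14 [01110]: (((1 IMPLIES 0) XOR (NOT 1 AND 1)) OR (1 AND 1)) -> 1
  row 15 [01111]: (((1 IMPLIES 1) XOR (NOT 1 AND 1)) OR (1 AND 1)) -> 1
  row 16 [10000]: (((0 IMPLIES 0) XOR (NOT 0 AND 0)) OR (0 AND 0)) -> 1
  row 17 [10001]: (((0 IMPLIES 1) XOR (NOT 0 AND 0)) OR (0 AND 0)) -> 1
  row 18 [10010]: (((0 IMPLIES 0) XOR (NOT 0 AND 0)) OR (0 AND 0)) -> 1
  row 19 [10011]: (((0 IMPLIES 1) XOR (NOT 0 AND 0)) OR (0 AND 0)) -> 1
  row 20 [10100]: (((0 IMPLIES 0) XOR (NOT 0 AND 1)) OR (0 AND 0)) -> 0
  row 21 [10101]: (((0 IMPLIES 1) XOR (NOT 0 AND 1)) OR (0 AND 0)) -> 0
  row 22 [10110]: (((0 IMPLIES 0) XOR (NOT 0 AND 1)) OR (0 AND 0)) -> 0
  row 23 [10111]: (((0 IMPLIES 1) XOR (NOT 0 AND 1)) OR (0 AND 0)) -> 0
  row 24 [11000]: (((1 IMPLIES 0) XOR (NOT 1 AND 0)) OR (1 AND 1)) -> 1
  row 25 [11001]: (((1 IMPLIES 1) XOR (NOT 1 AND 0)) OR (1 AND 1)) -> 1
  row 26 [11010]: (((1 IMPLIES 0) XOR (NOT 1 AND 0)) OR (1 AND 1)) -> 1
  row 27 [11011]: (((1 IMPLIES 1) XOR (NOT 1 AND 0)) OR (1 AND 1)) -> 1
  row 28 [11100]: (((1 IMPLIES 0) XOR (NOT 1 AND 1)) OR (1 AND 1)) -> 1
  row 29 [11101]: (((1 IMPLIES 1) XOR (NOT 1 AND 1)) OR (1 AND 1)) -> 1
  row 30 [11110]: (((1 IMPLIES 0) XOR (NOT 1 AND 1)) OR (1 AND 1)) -> 1
  row 31 [11111]: (((1 IMPLIES 1) XOR (NOT 1 AND 1)) OR (1 AND 1)) -> 1
Full result column, 4 rows per line (a,b,c fixed per line; d,e runs 00..11 left to right):
  rows 0-3 [a,b,c=000]: 1111  = hex F
  rows 4-7 [a,b,c=001]: 0000  = hex 0
  rows 8-11 [a,b,c=010]: 1111  = hex F
  rows 12-15 [a,b,c=011]: 1111  = hex F
  rows 16-19 [a,b,c=100]: 1111  = hex F
  rows 20-23 [a,b,c=101]: 0000  = hex 0
  rows 24-27 [a,b,c=110]: 1111  = hex F
  rows 28-31 [a,b,c=111]: 1111  = hex F
Output column (row 0 .. row 31) = 11110000111111111111000011111111
Output column grouped in 4s = 1111 0000 1111 1111 1111 0000 1111 1111 = 0xF0FFF0FF
Convert to decimal digit by digit (value = value*16 + digit):
  F -> 15
  15*16 + 0 = 240
  240*16 + 15 (F) = 3855
  3855*16 + 15 (F) = 61695
  61695*16 + 15 (F) = 987135
  987135*16 + 0 = 15794160
  15794160*16 + 15 (F) = 252706575
  252706575*16 + 15 (F) = 4043305215
Decimal = 4043305215

4043305215


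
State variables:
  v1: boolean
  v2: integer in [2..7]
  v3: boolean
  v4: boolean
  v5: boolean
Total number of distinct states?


State space = product of domain sizes of all variables.
Domain sizes:
  v1 (boolean): 2
  v2 (integer in [2..7]): 6
  v3 (boolean): 2
  v4 (boolean): 2
  v5 (boolean): 2
Product = 2 * 6 * 2 * 2 * 2 = 96

96


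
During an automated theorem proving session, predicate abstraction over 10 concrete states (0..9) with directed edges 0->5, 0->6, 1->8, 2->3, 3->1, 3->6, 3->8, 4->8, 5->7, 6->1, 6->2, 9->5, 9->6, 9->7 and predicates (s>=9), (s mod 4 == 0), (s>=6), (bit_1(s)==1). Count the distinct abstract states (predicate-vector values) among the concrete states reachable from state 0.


BFS from 0:
Concrete reachable: {0, 1, 2, 3, 5, 6, 7, 8}
Abstract via predicates (s>=9), (s mod 4 == 0), (s>=6), (bit_1(s)==1):
  (0,0,0,0) <- {1, 5}
  (0,0,0,1) <- {2, 3}
  (0,0,1,1) <- {6, 7}
  (0,1,0,0) <- {0}
  (0,1,1,0) <- {8}
Distinct abstract states = 5

5
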